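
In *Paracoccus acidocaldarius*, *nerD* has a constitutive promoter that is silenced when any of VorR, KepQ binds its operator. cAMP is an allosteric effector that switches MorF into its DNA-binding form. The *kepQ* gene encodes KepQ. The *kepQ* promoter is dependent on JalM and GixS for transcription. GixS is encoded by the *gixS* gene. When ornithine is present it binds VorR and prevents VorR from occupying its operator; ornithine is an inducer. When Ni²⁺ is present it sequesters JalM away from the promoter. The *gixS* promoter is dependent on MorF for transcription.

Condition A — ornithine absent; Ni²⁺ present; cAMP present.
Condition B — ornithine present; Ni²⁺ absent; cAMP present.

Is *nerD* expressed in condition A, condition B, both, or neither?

neither

Condition A:
Ornithine is absent, so VorR is active.
Ni²⁺ is present, so JalM is inactive.
cAMP is present, so MorF is active.
No repressor is bound and MorF is active, so *gixS* is transcribed.
So GixS is produced and active.
Required activator JalM is absent, so *kepQ* is not transcribed.
So KepQ is not produced.
With repressor VorR bound, *nerD* is not transcribed.
→ *nerD* is OFF in A.
Condition B:
Ornithine is present, so VorR is inactive.
Ni²⁺ is absent, so JalM is active.
cAMP is present, so MorF is active.
No repressor is bound and MorF is active, so *gixS* is transcribed.
So GixS is produced and active.
No repressor is bound and JalM and GixS are active, so *kepQ* is transcribed.
So KepQ is produced and active.
With repressor KepQ bound, *nerD* is not transcribed.
→ *nerD* is OFF in B.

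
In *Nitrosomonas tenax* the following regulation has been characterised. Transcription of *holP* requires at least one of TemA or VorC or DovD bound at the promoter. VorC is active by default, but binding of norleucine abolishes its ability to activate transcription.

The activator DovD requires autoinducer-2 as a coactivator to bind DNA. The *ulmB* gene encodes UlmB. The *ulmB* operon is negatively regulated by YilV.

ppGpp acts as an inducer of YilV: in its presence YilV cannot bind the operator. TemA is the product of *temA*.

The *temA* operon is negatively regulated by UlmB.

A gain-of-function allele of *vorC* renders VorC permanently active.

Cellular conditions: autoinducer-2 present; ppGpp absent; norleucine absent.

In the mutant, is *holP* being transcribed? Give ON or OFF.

ON

ppGpp is absent, so YilV is active.
With repressor YilV bound, *ulmB* is not transcribed.
So UlmB is not produced.
With no repressor bound, *temA* is transcribed.
So TemA is produced and active.
VorC is constitutively active in this strain.
Autoinducer-2 is present, so DovD is active.
Activator TemA is present, so *holP* is transcribed.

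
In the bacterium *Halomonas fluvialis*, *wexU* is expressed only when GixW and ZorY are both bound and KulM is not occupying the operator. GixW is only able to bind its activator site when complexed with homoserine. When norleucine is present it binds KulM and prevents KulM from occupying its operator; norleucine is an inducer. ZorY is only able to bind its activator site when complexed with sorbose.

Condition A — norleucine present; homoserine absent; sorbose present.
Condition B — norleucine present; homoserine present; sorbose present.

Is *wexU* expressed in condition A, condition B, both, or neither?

B only

Condition A:
Norleucine is present, so KulM is inactive.
Homoserine is absent, so GixW is inactive.
Sorbose is present, so ZorY is active.
Required activator GixW is absent, so *wexU* is not transcribed.
→ *wexU* is OFF in A.
Condition B:
Norleucine is present, so KulM is inactive.
Homoserine is present, so GixW is active.
Sorbose is present, so ZorY is active.
No repressor is bound and GixW and ZorY are active, so *wexU* is transcribed.
→ *wexU* is ON in B.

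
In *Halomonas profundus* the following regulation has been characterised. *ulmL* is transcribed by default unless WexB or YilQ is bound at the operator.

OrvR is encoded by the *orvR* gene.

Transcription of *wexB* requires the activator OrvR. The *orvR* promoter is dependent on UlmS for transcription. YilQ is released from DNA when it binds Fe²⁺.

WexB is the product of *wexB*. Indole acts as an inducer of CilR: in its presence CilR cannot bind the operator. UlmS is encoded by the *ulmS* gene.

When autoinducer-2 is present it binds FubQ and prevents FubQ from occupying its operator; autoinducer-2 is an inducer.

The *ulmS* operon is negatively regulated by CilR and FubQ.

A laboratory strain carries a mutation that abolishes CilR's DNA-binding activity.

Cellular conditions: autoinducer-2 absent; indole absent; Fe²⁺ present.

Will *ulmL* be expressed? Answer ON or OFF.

CilR is non-functional in this strain, so it has no effect.
Autoinducer-2 is absent, so FubQ is active.
With repressor FubQ bound, *ulmS* is not transcribed.
So UlmS is not produced.
Required activator UlmS is absent, so *orvR* is not transcribed.
So OrvR is not produced.
Required activator OrvR is absent, so *wexB* is not transcribed.
So WexB is not produced.
Fe²⁺ is present, so YilQ is inactive.
With no repressor bound, *ulmL* is transcribed.

ON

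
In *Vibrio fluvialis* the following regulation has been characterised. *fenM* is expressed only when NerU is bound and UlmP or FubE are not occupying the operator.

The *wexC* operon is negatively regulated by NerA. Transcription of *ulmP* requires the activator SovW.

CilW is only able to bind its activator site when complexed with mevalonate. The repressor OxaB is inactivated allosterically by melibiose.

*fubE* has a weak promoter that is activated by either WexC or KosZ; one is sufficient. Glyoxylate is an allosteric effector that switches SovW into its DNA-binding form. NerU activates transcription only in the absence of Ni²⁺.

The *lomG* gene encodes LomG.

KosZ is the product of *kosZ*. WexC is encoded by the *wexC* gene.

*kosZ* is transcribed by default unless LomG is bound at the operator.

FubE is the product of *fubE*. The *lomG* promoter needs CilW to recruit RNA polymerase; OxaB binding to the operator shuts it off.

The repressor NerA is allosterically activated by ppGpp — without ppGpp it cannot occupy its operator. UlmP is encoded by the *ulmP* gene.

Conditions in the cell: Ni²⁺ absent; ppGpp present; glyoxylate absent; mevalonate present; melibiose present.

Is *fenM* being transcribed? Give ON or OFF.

Glyoxylate is absent, so SovW is inactive.
Required activator SovW is absent, so *ulmP* is not transcribed.
So UlmP is not produced.
ppGpp is present, so NerA is active.
With repressor NerA bound, *wexC* is not transcribed.
So WexC is not produced.
Melibiose is present, so OxaB is inactive.
Mevalonate is present, so CilW is active.
No repressor is bound and CilW is active, so *lomG* is transcribed.
So LomG is produced and active.
With repressor LomG bound, *kosZ* is not transcribed.
So KosZ is not produced.
No activator is available at the *fubE* promoter, so *fubE* is not transcribed.
So FubE is not produced.
Ni²⁺ is absent, so NerU is active.
No repressor is bound and NerU is active, so *fenM* is transcribed.

ON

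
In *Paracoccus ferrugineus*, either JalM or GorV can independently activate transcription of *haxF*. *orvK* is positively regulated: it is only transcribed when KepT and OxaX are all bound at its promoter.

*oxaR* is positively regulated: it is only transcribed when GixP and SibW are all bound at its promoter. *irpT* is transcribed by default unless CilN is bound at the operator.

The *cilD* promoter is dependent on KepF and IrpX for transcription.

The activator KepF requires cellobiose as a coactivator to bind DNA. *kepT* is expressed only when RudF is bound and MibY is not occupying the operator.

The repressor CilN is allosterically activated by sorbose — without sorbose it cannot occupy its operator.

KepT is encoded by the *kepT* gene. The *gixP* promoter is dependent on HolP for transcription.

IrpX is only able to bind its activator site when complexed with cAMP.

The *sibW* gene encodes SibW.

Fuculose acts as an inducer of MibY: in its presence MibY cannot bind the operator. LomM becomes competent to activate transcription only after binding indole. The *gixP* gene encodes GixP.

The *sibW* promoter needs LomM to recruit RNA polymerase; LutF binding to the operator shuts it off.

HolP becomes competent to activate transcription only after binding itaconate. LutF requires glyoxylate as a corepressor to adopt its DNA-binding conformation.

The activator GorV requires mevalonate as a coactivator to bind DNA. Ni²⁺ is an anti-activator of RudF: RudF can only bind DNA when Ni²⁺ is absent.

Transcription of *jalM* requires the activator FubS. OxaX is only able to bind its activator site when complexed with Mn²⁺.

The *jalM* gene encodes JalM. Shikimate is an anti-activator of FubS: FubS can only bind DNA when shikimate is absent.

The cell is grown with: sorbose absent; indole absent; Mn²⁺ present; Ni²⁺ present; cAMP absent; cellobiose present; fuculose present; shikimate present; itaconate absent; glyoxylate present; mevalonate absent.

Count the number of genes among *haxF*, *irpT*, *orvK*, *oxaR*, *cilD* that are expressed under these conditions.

Shikimate is present, so FubS is inactive.
Required activator FubS is absent, so *jalM* is not transcribed.
So JalM is not produced.
Mevalonate is absent, so GorV is inactive.
No activator is available at the *haxF* promoter, so *haxF* is not transcribed.
→ *haxF* is OFF.
Sorbose is absent, so CilN is inactive.
With no repressor bound, *irpT* is transcribed.
→ *irpT* is ON.
Fuculose is present, so MibY is inactive.
Ni²⁺ is present, so RudF is inactive.
Required activator RudF is absent, so *kepT* is not transcribed.
So KepT is not produced.
Mn²⁺ is present, so OxaX is active.
Required activator KepT is absent, so *orvK* is not transcribed.
→ *orvK* is OFF.
Itaconate is absent, so HolP is inactive.
Required activator HolP is absent, so *gixP* is not transcribed.
So GixP is not produced.
Glyoxylate is present, so LutF is active.
Indole is absent, so LomM is inactive.
With repressor LutF bound, *sibW* is not transcribed.
So SibW is not produced.
Required activator GixP is absent, so *oxaR* is not transcribed.
→ *oxaR* is OFF.
Cellobiose is present, so KepF is active.
cAMP is absent, so IrpX is inactive.
Required activator IrpX is absent, so *cilD* is not transcribed.
→ *cilD* is OFF.
1 of the 5 genes is transcribed.

1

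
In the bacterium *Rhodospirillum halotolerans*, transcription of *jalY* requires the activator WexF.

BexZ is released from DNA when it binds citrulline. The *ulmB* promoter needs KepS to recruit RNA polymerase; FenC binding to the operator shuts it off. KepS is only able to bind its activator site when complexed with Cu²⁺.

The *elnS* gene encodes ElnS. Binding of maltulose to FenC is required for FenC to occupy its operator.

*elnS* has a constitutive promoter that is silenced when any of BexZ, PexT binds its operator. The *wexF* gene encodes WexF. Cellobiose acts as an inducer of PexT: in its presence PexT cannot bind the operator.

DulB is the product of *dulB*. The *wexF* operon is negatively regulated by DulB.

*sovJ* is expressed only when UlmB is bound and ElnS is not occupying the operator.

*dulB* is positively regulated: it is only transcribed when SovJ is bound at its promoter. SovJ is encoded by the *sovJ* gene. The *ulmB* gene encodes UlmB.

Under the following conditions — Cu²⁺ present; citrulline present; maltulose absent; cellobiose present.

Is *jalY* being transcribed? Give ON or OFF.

ON

Cu²⁺ is present, so KepS is active.
Maltulose is absent, so FenC is inactive.
No repressor is bound and KepS is active, so *ulmB* is transcribed.
So UlmB is produced and active.
Citrulline is present, so BexZ is inactive.
Cellobiose is present, so PexT is inactive.
With no repressor bound, *elnS* is transcribed.
So ElnS is produced and active.
With repressor ElnS bound, *sovJ* is not transcribed.
So SovJ is not produced.
Required activator SovJ is absent, so *dulB* is not transcribed.
So DulB is not produced.
With no repressor bound, *wexF* is transcribed.
So WexF is produced and active.
No repressor is bound and WexF is active, so *jalY* is transcribed.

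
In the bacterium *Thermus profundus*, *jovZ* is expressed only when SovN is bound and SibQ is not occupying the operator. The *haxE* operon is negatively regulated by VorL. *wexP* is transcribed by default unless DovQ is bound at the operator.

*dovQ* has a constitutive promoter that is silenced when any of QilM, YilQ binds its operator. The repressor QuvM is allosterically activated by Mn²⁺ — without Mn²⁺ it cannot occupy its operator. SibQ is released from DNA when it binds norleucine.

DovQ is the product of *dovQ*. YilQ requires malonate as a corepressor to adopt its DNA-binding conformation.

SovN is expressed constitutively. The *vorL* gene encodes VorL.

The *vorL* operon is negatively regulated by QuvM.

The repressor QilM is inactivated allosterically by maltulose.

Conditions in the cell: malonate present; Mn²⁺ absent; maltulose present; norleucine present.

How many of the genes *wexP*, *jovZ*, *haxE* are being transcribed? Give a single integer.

2

Maltulose is present, so QilM is inactive.
Malonate is present, so YilQ is active.
With repressor YilQ bound, *dovQ* is not transcribed.
So DovQ is not produced.
With no repressor bound, *wexP* is transcribed.
→ *wexP* is ON.
SovN is produced constitutively and is active.
Norleucine is present, so SibQ is inactive.
No repressor is bound and SovN is active, so *jovZ* is transcribed.
→ *jovZ* is ON.
Mn²⁺ is absent, so QuvM is inactive.
With no repressor bound, *vorL* is transcribed.
So VorL is produced and active.
With repressor VorL bound, *haxE* is not transcribed.
→ *haxE* is OFF.
2 of the 3 genes are transcribed.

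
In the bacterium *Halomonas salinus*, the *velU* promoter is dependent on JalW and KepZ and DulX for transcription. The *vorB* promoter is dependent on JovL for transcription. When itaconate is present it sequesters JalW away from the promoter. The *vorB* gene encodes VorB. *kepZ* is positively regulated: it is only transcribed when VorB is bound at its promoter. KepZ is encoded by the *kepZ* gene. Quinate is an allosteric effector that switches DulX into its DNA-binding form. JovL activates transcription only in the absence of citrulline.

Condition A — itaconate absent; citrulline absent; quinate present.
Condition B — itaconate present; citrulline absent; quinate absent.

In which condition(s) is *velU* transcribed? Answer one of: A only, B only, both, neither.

Condition A:
Itaconate is absent, so JalW is active.
Citrulline is absent, so JovL is active.
No repressor is bound and JovL is active, so *vorB* is transcribed.
So VorB is produced and active.
No repressor is bound and VorB is active, so *kepZ* is transcribed.
So KepZ is produced and active.
Quinate is present, so DulX is active.
No repressor is bound and JalW and KepZ and DulX are active, so *velU* is transcribed.
→ *velU* is ON in A.
Condition B:
Itaconate is present, so JalW is inactive.
Citrulline is absent, so JovL is active.
No repressor is bound and JovL is active, so *vorB* is transcribed.
So VorB is produced and active.
No repressor is bound and VorB is active, so *kepZ* is transcribed.
So KepZ is produced and active.
Quinate is absent, so DulX is inactive.
Required activator JalW is absent, so *velU* is not transcribed.
→ *velU* is OFF in B.

A only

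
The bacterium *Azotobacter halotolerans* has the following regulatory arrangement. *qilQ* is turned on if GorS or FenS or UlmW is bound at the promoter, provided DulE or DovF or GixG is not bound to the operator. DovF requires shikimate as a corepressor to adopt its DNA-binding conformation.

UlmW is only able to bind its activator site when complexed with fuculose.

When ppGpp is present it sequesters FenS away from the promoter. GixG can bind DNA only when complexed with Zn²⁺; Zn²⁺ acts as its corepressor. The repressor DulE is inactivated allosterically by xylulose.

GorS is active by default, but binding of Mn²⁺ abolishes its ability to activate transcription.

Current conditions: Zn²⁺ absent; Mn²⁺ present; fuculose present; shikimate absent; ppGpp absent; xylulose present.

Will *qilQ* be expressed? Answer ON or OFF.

Xylulose is present, so DulE is inactive.
Mn²⁺ is present, so GorS is inactive.
ppGpp is absent, so FenS is active.
Fuculose is present, so UlmW is active.
Shikimate is absent, so DovF is inactive.
Zn²⁺ is absent, so GixG is inactive.
Activator FenS is present, so *qilQ* is transcribed.

ON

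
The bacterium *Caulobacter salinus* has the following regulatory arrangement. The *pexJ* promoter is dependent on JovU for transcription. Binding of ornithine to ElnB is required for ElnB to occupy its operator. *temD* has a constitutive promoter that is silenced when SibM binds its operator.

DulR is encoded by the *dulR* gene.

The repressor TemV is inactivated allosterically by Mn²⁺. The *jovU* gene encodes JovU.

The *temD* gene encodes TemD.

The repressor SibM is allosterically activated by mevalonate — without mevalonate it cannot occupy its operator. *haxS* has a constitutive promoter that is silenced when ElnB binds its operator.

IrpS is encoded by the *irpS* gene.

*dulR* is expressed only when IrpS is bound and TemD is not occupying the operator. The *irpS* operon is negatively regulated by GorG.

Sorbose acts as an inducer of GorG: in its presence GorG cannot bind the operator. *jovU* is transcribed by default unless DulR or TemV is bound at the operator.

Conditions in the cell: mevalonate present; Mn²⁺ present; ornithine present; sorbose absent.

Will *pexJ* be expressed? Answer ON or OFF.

ON

Mevalonate is present, so SibM is active.
With repressor SibM bound, *temD* is not transcribed.
So TemD is not produced.
Sorbose is absent, so GorG is active.
With repressor GorG bound, *irpS* is not transcribed.
So IrpS is not produced.
Required activator IrpS is absent, so *dulR* is not transcribed.
So DulR is not produced.
Mn²⁺ is present, so TemV is inactive.
With no repressor bound, *jovU* is transcribed.
So JovU is produced and active.
No repressor is bound and JovU is active, so *pexJ* is transcribed.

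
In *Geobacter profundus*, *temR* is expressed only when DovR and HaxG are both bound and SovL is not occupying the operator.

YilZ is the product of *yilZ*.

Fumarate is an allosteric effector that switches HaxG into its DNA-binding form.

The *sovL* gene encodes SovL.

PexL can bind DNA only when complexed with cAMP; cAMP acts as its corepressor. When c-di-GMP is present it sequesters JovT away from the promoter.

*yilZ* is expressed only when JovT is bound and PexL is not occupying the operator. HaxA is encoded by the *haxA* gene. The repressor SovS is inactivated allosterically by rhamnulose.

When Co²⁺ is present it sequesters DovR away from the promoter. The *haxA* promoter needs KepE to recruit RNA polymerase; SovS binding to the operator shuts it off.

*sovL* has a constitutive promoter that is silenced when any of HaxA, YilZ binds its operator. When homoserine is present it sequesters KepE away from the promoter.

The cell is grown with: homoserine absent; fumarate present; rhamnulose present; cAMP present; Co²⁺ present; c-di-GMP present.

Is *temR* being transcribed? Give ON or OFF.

OFF

Co²⁺ is present, so DovR is inactive.
Homoserine is absent, so KepE is active.
Rhamnulose is present, so SovS is inactive.
No repressor is bound and KepE is active, so *haxA* is transcribed.
So HaxA is produced and active.
cAMP is present, so PexL is active.
c-di-GMP is present, so JovT is inactive.
With repressor PexL bound, *yilZ* is not transcribed.
So YilZ is not produced.
With repressor HaxA bound, *sovL* is not transcribed.
So SovL is not produced.
Fumarate is present, so HaxG is active.
Required activator DovR is absent, so *temR* is not transcribed.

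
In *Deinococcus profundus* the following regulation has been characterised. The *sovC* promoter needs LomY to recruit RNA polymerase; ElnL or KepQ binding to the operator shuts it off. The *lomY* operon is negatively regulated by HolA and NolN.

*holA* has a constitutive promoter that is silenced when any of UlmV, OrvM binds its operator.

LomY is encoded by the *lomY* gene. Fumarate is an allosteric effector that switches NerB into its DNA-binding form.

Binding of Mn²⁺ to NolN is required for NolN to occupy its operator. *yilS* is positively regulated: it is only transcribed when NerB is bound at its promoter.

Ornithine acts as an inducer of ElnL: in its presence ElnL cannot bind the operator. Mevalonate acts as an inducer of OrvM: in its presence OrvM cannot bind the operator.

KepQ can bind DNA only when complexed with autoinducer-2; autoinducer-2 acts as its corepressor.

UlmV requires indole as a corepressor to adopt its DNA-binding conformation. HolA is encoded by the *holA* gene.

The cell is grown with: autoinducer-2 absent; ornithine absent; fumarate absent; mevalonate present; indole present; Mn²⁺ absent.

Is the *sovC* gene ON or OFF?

Ornithine is absent, so ElnL is active.
Indole is present, so UlmV is active.
Mevalonate is present, so OrvM is inactive.
With repressor UlmV bound, *holA* is not transcribed.
So HolA is not produced.
Mn²⁺ is absent, so NolN is inactive.
With no repressor bound, *lomY* is transcribed.
So LomY is produced and active.
Autoinducer-2 is absent, so KepQ is inactive.
With repressor ElnL bound, *sovC* is not transcribed.

OFF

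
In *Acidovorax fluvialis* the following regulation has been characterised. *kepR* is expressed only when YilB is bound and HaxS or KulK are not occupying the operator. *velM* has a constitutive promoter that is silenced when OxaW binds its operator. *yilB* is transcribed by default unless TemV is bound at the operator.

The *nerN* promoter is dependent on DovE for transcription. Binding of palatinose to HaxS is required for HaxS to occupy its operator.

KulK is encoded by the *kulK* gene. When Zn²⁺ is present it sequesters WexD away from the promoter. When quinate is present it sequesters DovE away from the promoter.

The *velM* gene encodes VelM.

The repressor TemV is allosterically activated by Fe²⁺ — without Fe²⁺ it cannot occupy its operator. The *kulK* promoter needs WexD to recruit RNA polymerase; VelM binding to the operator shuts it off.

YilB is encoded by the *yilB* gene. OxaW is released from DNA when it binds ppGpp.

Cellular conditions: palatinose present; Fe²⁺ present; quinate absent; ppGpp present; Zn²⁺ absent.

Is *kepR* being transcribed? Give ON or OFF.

OFF

Palatinose is present, so HaxS is active.
Fe²⁺ is present, so TemV is active.
With repressor TemV bound, *yilB* is not transcribed.
So YilB is not produced.
Zn²⁺ is absent, so WexD is active.
ppGpp is present, so OxaW is inactive.
With no repressor bound, *velM* is transcribed.
So VelM is produced and active.
With repressor VelM bound, *kulK* is not transcribed.
So KulK is not produced.
With repressor HaxS bound, *kepR* is not transcribed.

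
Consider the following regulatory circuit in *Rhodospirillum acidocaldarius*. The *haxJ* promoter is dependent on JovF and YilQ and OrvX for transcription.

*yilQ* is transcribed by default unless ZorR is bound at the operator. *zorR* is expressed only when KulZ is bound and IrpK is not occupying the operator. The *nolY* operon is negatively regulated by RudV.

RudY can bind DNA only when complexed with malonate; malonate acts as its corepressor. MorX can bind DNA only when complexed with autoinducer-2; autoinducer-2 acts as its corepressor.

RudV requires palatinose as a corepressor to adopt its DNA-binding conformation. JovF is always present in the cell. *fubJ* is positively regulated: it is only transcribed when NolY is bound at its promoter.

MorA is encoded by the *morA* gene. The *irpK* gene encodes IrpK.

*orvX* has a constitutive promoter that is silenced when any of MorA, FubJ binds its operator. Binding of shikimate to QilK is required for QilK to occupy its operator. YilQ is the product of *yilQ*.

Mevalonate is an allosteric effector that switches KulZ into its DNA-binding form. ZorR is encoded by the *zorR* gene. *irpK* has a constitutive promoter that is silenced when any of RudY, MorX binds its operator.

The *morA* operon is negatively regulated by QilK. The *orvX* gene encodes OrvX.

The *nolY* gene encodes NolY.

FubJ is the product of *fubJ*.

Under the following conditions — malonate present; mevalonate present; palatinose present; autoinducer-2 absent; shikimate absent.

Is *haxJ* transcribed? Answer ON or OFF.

JovF is produced constitutively and is active.
Mevalonate is present, so KulZ is active.
Malonate is present, so RudY is active.
Autoinducer-2 is absent, so MorX is inactive.
With repressor RudY bound, *irpK* is not transcribed.
So IrpK is not produced.
No repressor is bound and KulZ is active, so *zorR* is transcribed.
So ZorR is produced and active.
With repressor ZorR bound, *yilQ* is not transcribed.
So YilQ is not produced.
Shikimate is absent, so QilK is inactive.
With no repressor bound, *morA* is transcribed.
So MorA is produced and active.
Palatinose is present, so RudV is active.
With repressor RudV bound, *nolY* is not transcribed.
So NolY is not produced.
Required activator NolY is absent, so *fubJ* is not transcribed.
So FubJ is not produced.
With repressor MorA bound, *orvX* is not transcribed.
So OrvX is not produced.
Required activator YilQ is absent, so *haxJ* is not transcribed.

OFF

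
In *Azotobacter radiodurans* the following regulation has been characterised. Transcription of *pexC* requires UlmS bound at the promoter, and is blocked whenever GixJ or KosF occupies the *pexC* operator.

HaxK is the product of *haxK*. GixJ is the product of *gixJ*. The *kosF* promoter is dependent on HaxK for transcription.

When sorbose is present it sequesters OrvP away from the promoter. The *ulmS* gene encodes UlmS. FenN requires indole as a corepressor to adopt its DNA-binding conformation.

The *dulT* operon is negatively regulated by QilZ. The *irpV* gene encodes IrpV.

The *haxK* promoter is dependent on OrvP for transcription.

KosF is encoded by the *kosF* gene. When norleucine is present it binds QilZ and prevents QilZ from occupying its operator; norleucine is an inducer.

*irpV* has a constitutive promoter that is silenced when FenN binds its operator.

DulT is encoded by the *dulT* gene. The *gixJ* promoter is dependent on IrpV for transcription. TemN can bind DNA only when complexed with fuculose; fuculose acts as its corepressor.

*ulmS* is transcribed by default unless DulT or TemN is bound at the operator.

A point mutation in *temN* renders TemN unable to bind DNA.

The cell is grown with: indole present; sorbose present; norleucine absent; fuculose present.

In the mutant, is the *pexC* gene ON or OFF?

ON

Indole is present, so FenN is active.
With repressor FenN bound, *irpV* is not transcribed.
So IrpV is not produced.
Required activator IrpV is absent, so *gixJ* is not transcribed.
So GixJ is not produced.
Norleucine is absent, so QilZ is active.
With repressor QilZ bound, *dulT* is not transcribed.
So DulT is not produced.
TemN is non-functional in this strain, so it has no effect.
With no repressor bound, *ulmS* is transcribed.
So UlmS is produced and active.
Sorbose is present, so OrvP is inactive.
Required activator OrvP is absent, so *haxK* is not transcribed.
So HaxK is not produced.
Required activator HaxK is absent, so *kosF* is not transcribed.
So KosF is not produced.
No repressor is bound and UlmS is active, so *pexC* is transcribed.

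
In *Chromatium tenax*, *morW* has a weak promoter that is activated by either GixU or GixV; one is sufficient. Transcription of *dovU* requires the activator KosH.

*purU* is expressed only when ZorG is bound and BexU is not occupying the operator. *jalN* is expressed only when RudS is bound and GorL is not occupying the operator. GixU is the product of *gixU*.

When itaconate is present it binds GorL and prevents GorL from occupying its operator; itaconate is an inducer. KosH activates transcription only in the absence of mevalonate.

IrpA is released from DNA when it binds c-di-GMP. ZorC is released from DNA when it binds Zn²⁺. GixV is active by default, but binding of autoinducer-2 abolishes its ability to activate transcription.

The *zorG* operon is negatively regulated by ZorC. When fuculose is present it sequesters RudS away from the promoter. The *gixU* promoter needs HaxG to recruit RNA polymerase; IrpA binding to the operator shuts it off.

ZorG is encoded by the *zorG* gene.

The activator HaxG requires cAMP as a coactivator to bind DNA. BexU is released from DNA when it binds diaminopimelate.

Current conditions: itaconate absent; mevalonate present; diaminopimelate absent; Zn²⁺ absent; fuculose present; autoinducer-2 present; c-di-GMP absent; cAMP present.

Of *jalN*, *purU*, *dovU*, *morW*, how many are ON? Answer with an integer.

0

Fuculose is present, so RudS is inactive.
Itaconate is absent, so GorL is active.
With repressor GorL bound, *jalN* is not transcribed.
→ *jalN* is OFF.
Diaminopimelate is absent, so BexU is active.
Zn²⁺ is absent, so ZorC is active.
With repressor ZorC bound, *zorG* is not transcribed.
So ZorG is not produced.
With repressor BexU bound, *purU* is not transcribed.
→ *purU* is OFF.
Mevalonate is present, so KosH is inactive.
Required activator KosH is absent, so *dovU* is not transcribed.
→ *dovU* is OFF.
c-di-GMP is absent, so IrpA is active.
cAMP is present, so HaxG is active.
With repressor IrpA bound, *gixU* is not transcribed.
So GixU is not produced.
Autoinducer-2 is present, so GixV is inactive.
No activator is available at the *morW* promoter, so *morW* is not transcribed.
→ *morW* is OFF.
0 of the 4 genes are transcribed.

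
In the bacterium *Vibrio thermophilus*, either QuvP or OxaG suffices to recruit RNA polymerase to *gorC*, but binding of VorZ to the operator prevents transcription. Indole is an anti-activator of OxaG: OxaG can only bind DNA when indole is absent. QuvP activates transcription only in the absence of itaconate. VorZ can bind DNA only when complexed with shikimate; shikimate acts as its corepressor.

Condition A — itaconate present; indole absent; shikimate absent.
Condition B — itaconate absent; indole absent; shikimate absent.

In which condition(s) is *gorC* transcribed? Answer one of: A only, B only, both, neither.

both

Condition A:
Itaconate is present, so QuvP is inactive.
Indole is absent, so OxaG is active.
Shikimate is absent, so VorZ is inactive.
Activator OxaG is present, so *gorC* is transcribed.
→ *gorC* is ON in A.
Condition B:
Itaconate is absent, so QuvP is active.
Indole is absent, so OxaG is active.
Shikimate is absent, so VorZ is inactive.
Activator QuvP is present, so *gorC* is transcribed.
→ *gorC* is ON in B.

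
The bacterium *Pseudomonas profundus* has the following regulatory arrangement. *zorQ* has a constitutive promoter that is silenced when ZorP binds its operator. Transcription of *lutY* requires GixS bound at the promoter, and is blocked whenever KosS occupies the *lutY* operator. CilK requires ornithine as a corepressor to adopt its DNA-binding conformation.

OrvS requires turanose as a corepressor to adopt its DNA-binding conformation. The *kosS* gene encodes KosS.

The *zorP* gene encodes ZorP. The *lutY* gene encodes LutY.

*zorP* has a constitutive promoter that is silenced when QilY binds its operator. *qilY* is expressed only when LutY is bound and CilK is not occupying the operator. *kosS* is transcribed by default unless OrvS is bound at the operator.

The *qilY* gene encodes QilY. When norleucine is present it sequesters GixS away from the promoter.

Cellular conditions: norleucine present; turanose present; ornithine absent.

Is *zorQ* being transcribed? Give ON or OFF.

OFF

Turanose is present, so OrvS is active.
With repressor OrvS bound, *kosS* is not transcribed.
So KosS is not produced.
Norleucine is present, so GixS is inactive.
Required activator GixS is absent, so *lutY* is not transcribed.
So LutY is not produced.
Ornithine is absent, so CilK is inactive.
Required activator LutY is absent, so *qilY* is not transcribed.
So QilY is not produced.
With no repressor bound, *zorP* is transcribed.
So ZorP is produced and active.
With repressor ZorP bound, *zorQ* is not transcribed.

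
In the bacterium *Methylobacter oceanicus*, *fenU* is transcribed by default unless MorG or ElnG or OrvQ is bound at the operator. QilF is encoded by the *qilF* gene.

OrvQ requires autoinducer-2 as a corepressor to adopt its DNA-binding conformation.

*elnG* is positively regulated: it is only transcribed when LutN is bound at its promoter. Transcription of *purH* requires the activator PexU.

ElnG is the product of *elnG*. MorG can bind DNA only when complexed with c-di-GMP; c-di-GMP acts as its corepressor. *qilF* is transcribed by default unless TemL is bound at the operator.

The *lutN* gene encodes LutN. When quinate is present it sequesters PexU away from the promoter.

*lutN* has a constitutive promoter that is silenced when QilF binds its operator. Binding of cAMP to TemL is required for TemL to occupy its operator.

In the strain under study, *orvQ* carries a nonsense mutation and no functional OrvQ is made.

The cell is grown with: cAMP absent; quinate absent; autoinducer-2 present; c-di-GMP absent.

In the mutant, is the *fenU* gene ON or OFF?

c-di-GMP is absent, so MorG is inactive.
cAMP is absent, so TemL is inactive.
With no repressor bound, *qilF* is transcribed.
So QilF is produced and active.
With repressor QilF bound, *lutN* is not transcribed.
So LutN is not produced.
Required activator LutN is absent, so *elnG* is not transcribed.
So ElnG is not produced.
OrvQ is non-functional in this strain, so it has no effect.
With no repressor bound, *fenU* is transcribed.

ON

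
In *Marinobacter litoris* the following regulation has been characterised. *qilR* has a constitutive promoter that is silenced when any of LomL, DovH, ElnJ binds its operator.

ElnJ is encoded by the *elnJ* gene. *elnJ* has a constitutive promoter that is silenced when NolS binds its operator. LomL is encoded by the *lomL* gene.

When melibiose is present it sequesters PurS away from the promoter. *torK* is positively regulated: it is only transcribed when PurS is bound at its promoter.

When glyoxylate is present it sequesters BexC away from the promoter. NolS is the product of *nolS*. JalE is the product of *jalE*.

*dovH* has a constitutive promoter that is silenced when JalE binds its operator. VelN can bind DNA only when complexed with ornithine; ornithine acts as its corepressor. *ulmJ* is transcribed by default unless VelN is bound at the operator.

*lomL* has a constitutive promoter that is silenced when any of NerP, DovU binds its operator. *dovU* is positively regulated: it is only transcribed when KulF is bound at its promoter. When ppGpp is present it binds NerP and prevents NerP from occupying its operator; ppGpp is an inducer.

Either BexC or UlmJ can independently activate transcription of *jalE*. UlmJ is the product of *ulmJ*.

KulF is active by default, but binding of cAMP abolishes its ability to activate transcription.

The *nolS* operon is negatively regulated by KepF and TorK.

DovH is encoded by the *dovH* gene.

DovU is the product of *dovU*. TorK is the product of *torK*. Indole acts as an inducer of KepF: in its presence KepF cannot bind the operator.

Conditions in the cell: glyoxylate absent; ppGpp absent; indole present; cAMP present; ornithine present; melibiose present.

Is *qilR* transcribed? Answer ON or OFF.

ppGpp is absent, so NerP is active.
cAMP is present, so KulF is inactive.
Required activator KulF is absent, so *dovU* is not transcribed.
So DovU is not produced.
With repressor NerP bound, *lomL* is not transcribed.
So LomL is not produced.
Glyoxylate is absent, so BexC is active.
Ornithine is present, so VelN is active.
With repressor VelN bound, *ulmJ* is not transcribed.
So UlmJ is not produced.
Activator BexC is present, so *jalE* is transcribed.
So JalE is produced and active.
With repressor JalE bound, *dovH* is not transcribed.
So DovH is not produced.
Indole is present, so KepF is inactive.
Melibiose is present, so PurS is inactive.
Required activator PurS is absent, so *torK* is not transcribed.
So TorK is not produced.
With no repressor bound, *nolS* is transcribed.
So NolS is produced and active.
With repressor NolS bound, *elnJ* is not transcribed.
So ElnJ is not produced.
With no repressor bound, *qilR* is transcribed.

ON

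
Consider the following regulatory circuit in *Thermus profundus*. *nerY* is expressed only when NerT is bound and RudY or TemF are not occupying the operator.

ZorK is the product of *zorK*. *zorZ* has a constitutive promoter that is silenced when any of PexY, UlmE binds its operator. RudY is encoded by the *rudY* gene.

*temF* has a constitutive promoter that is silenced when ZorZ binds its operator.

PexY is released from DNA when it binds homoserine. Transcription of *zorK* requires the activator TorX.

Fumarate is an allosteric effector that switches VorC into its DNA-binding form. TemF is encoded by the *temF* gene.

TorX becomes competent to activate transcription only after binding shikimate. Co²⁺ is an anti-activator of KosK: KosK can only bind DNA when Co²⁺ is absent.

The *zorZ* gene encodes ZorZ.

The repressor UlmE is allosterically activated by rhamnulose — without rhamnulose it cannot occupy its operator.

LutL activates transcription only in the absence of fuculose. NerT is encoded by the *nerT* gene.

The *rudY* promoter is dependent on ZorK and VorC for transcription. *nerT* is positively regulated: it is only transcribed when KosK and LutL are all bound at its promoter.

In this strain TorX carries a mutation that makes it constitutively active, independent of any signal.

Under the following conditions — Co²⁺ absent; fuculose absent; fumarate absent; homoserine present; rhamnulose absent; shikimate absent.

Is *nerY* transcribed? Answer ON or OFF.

ON

TorX is constitutively active in this strain.
No repressor is bound and TorX is active, so *zorK* is transcribed.
So ZorK is produced and active.
Fumarate is absent, so VorC is inactive.
Required activator VorC is absent, so *rudY* is not transcribed.
So RudY is not produced.
Co²⁺ is absent, so KosK is active.
Fuculose is absent, so LutL is active.
No repressor is bound and KosK and LutL are active, so *nerT* is transcribed.
So NerT is produced and active.
Homoserine is present, so PexY is inactive.
Rhamnulose is absent, so UlmE is inactive.
With no repressor bound, *zorZ* is transcribed.
So ZorZ is produced and active.
With repressor ZorZ bound, *temF* is not transcribed.
So TemF is not produced.
No repressor is bound and NerT is active, so *nerY* is transcribed.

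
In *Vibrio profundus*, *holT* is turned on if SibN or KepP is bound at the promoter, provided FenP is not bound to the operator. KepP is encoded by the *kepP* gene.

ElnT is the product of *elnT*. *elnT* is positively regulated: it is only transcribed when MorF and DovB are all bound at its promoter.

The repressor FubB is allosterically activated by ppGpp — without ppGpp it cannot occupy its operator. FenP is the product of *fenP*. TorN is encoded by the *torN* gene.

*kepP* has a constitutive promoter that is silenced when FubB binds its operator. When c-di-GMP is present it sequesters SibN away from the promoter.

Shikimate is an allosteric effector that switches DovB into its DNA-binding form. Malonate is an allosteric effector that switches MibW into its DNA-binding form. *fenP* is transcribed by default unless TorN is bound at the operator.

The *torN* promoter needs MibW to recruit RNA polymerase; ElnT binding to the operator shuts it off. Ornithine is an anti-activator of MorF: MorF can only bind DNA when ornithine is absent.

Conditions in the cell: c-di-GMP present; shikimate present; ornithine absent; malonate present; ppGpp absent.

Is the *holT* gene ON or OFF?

c-di-GMP is present, so SibN is inactive.
Malonate is present, so MibW is active.
Ornithine is absent, so MorF is active.
Shikimate is present, so DovB is active.
No repressor is bound and MorF and DovB are active, so *elnT* is transcribed.
So ElnT is produced and active.
With repressor ElnT bound, *torN* is not transcribed.
So TorN is not produced.
With no repressor bound, *fenP* is transcribed.
So FenP is produced and active.
ppGpp is absent, so FubB is inactive.
With no repressor bound, *kepP* is transcribed.
So KepP is produced and active.
With repressor FenP bound, *holT* is not transcribed.

OFF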